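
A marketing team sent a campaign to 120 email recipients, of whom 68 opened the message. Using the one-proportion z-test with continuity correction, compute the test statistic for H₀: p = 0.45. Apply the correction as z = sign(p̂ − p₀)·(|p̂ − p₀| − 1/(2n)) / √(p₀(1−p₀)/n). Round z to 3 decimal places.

With x = 68 successes in n = 120, p̂ = 0.56667. p̂ − p₀ = 0.116667.
1/(2n) = 0.004167.
Corrected numerator: |0.116667| − 0.004167 = 0.112500.
Null standard error: √(0.45·0.55/120) = √0.002062500 = 0.045415.
z = +0.112500/0.045415 = 2.477.

z = 2.477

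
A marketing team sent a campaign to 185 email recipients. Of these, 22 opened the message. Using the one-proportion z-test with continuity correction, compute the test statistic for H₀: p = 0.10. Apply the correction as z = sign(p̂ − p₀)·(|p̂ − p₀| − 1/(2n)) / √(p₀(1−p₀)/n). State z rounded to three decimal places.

Sample proportion p̂ = 22/185 = 0.11892. p̂ − p₀ = 0.018919.
Continuity correction 1/(2n) = 1/370 = 0.002703.
Corrected numerator: |0.018919| − 0.002703 = 0.016216.
Under H₀, SE = √(p₀(1−p₀)/n) = √(0.10·0.90/185) = √0.000486486 = 0.022056.
z = +0.016216/0.022056 = 0.735.

z = 0.735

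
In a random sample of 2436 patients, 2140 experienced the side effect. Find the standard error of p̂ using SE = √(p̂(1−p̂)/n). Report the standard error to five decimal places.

SE = 0.00662

p̂ = 2140/2436 = 0.87849.
p̂(1−p̂) = 0.87849·0.12151 = 0.106745.
SE = √(0.106745/2436) = √0.000043820 = 0.00662.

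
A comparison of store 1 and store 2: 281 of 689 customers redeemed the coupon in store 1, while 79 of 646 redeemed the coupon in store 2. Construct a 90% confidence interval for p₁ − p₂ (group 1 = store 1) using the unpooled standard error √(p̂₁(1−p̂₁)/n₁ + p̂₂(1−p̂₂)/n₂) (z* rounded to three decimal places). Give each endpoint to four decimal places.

(0.2482, 0.3229)

p̂₁ = 281/689 = 0.40784, p̂₂ = 79/646 = 0.12229; p̂₁ − p̂₂ = 0.28555.
SE = √(0.000350517 + 0.000166155) = √0.000516672 = 0.022730.
z* = 1.645 at the 90% level. Margin = 1.645·0.022730 = 0.03739.
CI: 0.28555 ± 0.03739 = (0.2482, 0.3229).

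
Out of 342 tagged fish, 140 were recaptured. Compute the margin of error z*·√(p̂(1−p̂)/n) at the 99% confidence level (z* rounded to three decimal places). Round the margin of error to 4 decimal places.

ME = 0.0685

The sample proportion is 140/342 = 0.40936.
SE = √(p̂(1−p̂)/n) = √(0.241784/342) = 0.026589.
For 99% confidence, z* = 2.576.
So ME = 0.0685.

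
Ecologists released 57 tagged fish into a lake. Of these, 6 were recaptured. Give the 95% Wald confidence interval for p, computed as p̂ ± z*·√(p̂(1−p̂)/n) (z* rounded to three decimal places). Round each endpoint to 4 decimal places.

The sample proportion is 6/57 = 0.10526.
SE(p̂) = √(0.10526·0.89474/57) = 0.040649.
For 95% confidence, z* = 1.960.
Margin of error: 1.960 × 0.040649 = 0.07967.
Interval: 0.10526 ± 0.07967 → (0.0256, 0.1849).

(0.0256, 0.1849)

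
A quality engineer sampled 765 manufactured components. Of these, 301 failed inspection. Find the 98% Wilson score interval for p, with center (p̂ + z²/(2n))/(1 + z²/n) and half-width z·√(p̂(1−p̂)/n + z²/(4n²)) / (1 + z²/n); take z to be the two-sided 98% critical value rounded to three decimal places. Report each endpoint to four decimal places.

(0.3533, 0.4352)

p̂ = 301/765 = 0.39346; z = 2.326, so z² = 5.410276.
Denominator 1 + z²/n = 1 + 5.410276/765 = 1.007072.
Adjusted center: (0.39346 + z²/(2n))/1.007072 = 0.39421.
Radicand: p̂(1−p̂)/n + z²/(4n²) = 0.000311961 + 0.000002311 = 0.000314272.
Half-width = z·√(radicand)/denom = 2.326·0.017728/1.007072 = 0.04095.
So the interval runs from 0.3533 to 0.4352.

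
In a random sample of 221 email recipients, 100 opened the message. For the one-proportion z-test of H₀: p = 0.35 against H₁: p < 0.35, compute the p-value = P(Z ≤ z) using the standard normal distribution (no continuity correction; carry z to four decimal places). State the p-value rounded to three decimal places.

p-value = 0.999

Sample proportion p̂ = 100/221 = 0.45249.
Under H₀, SE = √(p₀(1−p₀)/n) = √(0.35·0.65/221) = √0.001029412 = 0.032084.
Test statistic (full precision, shown to 4 dp): z = (100/221 − 0.35)/SE₀ ≈ 3.1943.
p-value = P(Z ≤ z) with z = 3.1943 → 0.999.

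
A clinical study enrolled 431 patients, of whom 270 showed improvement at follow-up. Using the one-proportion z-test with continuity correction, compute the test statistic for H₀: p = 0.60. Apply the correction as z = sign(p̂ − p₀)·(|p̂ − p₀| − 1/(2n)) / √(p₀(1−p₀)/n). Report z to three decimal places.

z = 1.072

With x = 270 successes in n = 431, p̂ = 0.62645. p̂ − p₀ = 0.026450.
1/(2n) = 0.001160.
Corrected numerator: |0.026450| − 0.001160 = 0.025290.
SE₀ = √(0.60·0.40/431) = 0.023598.
z = (+)0.025290/0.023598 = 1.072.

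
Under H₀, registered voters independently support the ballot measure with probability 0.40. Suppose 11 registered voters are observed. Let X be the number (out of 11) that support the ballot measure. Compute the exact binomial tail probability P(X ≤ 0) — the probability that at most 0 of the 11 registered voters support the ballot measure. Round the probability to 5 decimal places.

P = 0.00363

X is binomial with n = 11 and p = 0.40.
P(X ≤ 0) = C(11,0)·0.40^0·0.60^11.
= 0.003628 = 0.00363.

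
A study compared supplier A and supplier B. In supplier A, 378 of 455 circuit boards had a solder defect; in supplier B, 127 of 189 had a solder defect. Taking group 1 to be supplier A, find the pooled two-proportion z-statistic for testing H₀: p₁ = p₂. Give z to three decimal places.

z = 4.461

p̂₁ = 378/455 = 0.83077, p̂₂ = 127/189 = 0.67196.
Pooling: p̂ = 505/644 = 0.78416.
SE = √[p̂(1−p̂)(1/n₁+1/n₂)] = √[0.78416·0.21584·(1/455+1/189)] ≈ 0.035602.
z = (p̂₁ − p̂₂)/SE = (0.83077 − 0.67196)/0.035602 = 0.15881/0.035602 = 4.461.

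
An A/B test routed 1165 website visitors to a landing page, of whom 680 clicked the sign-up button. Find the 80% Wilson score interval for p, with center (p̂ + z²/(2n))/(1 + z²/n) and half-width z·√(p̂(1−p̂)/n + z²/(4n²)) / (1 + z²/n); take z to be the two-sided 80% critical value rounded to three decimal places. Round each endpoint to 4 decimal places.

Here p̂ = 680/1165 = 0.58369 and z = 1.282 (z² = 1.643524).
Denominator 1 + z²/n = 1 + 1.643524/1165 = 1.001411.
Center = (0.58369 + 0.000705)/1.001411 = 0.58357.
Radicand: p̂(1−p̂)/n + z²/(4n²) = 0.000208580 + 0.000000303 = 0.000208883.
Half-width = 1.282·√0.000208883/1.001411 = 0.01850.
Interval: 0.58357 ± 0.01850 → (0.5651, 0.6021).

(0.5651, 0.6021)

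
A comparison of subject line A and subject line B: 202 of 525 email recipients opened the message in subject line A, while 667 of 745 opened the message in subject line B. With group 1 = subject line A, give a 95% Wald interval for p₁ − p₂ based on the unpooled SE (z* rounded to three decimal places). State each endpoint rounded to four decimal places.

(-0.5576, -0.4635)

p̂₁ = 0.38476, p̂₂ = 0.89530, so the observed difference is -0.51054.
SE = √(0.000450896 + 0.000125821) = √0.000576717 = 0.024015.
The 95% critical value is z* = 1.960. Margin = 1.960·0.024015 = 0.04707.
CI: -0.51054 ± 0.04707 = (-0.5576, -0.4635).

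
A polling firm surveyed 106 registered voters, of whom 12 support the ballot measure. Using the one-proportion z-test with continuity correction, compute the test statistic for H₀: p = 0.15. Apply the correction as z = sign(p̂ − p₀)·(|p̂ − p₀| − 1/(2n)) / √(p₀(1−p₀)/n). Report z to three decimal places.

z = -0.925

The sample proportion is 12/106 = 0.11321. p̂ − p₀ = -0.036792.
Continuity correction 1/(2n) = 1/212 = 0.004717.
Corrected numerator: |-0.036792| − 0.004717 = 0.032075.
Null standard error: √(0.15·0.85/106) = √0.001202830 = 0.034682.
z = (−)0.032075/0.034682 = -0.925.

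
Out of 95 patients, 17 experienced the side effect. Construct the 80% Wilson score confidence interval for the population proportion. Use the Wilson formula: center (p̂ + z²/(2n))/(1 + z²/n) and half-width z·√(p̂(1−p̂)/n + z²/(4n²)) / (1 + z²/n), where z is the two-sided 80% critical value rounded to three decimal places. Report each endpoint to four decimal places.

Here p̂ = 17/95 = 0.17895 and z = 1.282 (z² = 1.643524).
Denominator 1 + z²/n = 1 + 1.643524/95 = 1.017300.
Adjusted center: (0.17895 + z²/(2n))/1.017300 = 0.18441.
Radicand: p̂(1−p̂)/n + z²/(4n²) = 0.001546581 + 0.000045527 = 0.001592108.
Half-width = 1.282·√0.001592108/1.017300 = 0.05028.
CI: 0.18441 ± 0.05028 = (0.1341, 0.2347).

(0.1341, 0.2347)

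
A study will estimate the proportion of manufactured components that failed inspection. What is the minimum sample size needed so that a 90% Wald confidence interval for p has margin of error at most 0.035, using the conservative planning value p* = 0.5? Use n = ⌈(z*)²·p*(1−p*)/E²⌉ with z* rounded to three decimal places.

For 90% confidence, z* = 1.645.
p*(1−p*) = 0.50·0.50 = 0.2500.
(z*)²·p*(1−p*)/E² = 2.706025·0.2500/0.001225 = 552.250.
⌈552.250⌉ = 553.

n = 553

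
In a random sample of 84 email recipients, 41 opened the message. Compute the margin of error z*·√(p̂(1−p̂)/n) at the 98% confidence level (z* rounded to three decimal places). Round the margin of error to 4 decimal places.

The sample proportion is 41/84 = 0.48810.
Standard error of p̂: √(0.249858/84) = √0.002974503 = 0.054539.
For 98% confidence, z* = 2.326.
ME = 2.326·0.054539 = 0.1269.

ME = 0.1269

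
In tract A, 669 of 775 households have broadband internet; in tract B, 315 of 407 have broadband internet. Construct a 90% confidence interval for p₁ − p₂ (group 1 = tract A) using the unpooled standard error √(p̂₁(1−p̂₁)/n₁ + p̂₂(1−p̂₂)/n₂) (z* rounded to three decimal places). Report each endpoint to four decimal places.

(0.0496, 0.1290)

p̂₁ = 0.86323, p̂₂ = 0.77396, so the observed difference is 0.08927.
Unpooled SE = √(p̂₁(1−p̂₁)/n₁ + p̂₂(1−p̂₂)/n₂) = √(0.000152345 + 0.000429848) = 0.024129.
For 90% confidence, z* = 1.645. Margin = 1.645·0.024129 = 0.03969.
CI: 0.08927 ± 0.03969 = (0.0496, 0.1290).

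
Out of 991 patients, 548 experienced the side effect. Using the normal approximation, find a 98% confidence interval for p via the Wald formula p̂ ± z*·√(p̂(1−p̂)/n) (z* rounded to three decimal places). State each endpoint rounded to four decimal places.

Sample proportion p̂ = 548/991 = 0.55298.
SE = √(p̂(1−p̂)/n) = √(0.247193/991) = 0.015794.
z* = 2.326 at the 98% level.
Margin = 2.326·0.015794 = 0.03674.
So the interval runs from 0.5162 to 0.5897.

(0.5162, 0.5897)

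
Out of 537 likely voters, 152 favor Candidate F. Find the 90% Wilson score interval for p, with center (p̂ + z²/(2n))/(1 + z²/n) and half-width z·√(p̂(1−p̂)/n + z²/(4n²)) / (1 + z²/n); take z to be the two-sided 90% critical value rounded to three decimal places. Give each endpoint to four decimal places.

p̂ = 152/537 = 0.28305; z = 1.645, so z² = 2.706025.
Denominator 1 + z²/n = 1 + 2.706025/537 = 1.005039.
Center = (0.28305 + 0.002520)/1.005039 = 0.28414.
Radicand: p̂(1−p̂)/n + z²/(4n²) = 0.000377904 + 0.000002346 = 0.000380250.
Half-width = 1.645·√0.000380250/1.005039 = 0.03192.
CI: 0.28414 ± 0.03192 = (0.2522, 0.3161).

(0.2522, 0.3161)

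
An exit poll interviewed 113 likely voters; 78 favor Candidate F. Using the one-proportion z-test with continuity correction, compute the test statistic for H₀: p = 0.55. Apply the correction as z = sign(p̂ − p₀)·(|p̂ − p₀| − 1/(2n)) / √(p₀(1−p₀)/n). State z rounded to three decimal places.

The sample proportion is 78/113 = 0.69027. p̂ − p₀ = 0.140265.
Continuity correction 1/(2n) = 1/226 = 0.004425.
Corrected numerator: |0.140265| − 0.004425 = 0.135840.
SE₀ = √(0.55·0.45/113) = 0.046800.
z = (+)0.135840/0.046800 = 2.903.

z = 2.903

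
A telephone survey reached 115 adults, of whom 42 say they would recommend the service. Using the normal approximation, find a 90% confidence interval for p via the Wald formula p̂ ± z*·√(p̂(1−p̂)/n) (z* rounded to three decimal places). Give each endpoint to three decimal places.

(0.291, 0.439)

p̂ = 42/115 = 0.36522.
Standard error of p̂: √(0.231834/115) = √0.002015945 = 0.044899.
The 90% critical value is z* = 1.645.
Margin of error: 1.645 × 0.044899 = 0.07386.
Interval: 0.36522 ± 0.07386 → (0.291, 0.439).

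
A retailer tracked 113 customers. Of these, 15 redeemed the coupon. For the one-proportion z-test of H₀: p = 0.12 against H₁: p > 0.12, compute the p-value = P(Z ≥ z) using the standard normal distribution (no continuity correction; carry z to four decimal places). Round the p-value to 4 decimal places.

The sample proportion is 15/113 = 0.13274.
SE₀ = √(0.12·0.88/113) = 0.030570.
Test statistic (full precision, shown to 4 dp): z = (15/113 − 0.12)/SE₀ ≈ 0.4169.
p-value = P(Z ≥ z) with z = 0.4169 → 0.3384.

p-value = 0.3384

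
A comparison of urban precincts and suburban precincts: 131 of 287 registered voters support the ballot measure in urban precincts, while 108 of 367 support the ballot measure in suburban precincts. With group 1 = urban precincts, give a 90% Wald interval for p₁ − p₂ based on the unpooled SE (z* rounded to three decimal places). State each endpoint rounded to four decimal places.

(0.1000, 0.2244)

p̂₁ = 0.45645, p̂₂ = 0.29428, so the observed difference is 0.16217.
SE = √(0.000864471 + 0.000565881) = √0.001430352 = 0.037820.
The 90% critical value is z* = 1.645. Margin = 1.645·0.037820 = 0.06221.
Interval: 0.16217 ± 0.06221 → (0.1000, 0.2244).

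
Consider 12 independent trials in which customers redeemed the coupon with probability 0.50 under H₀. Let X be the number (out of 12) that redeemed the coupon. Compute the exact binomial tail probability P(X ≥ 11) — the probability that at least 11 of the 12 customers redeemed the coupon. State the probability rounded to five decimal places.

P = 0.00317

X ~ Binomial(n=12, p=0.50).
P(X ≥ 11) = C(12,11)·0.50^11·0.50^1 + C(12,12)·0.50^12·0.50^0.
= 0.002930 + 0.000244 = 0.00317.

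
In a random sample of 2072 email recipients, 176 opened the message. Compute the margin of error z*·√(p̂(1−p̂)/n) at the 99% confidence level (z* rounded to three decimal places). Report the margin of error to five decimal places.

With x = 176 successes in n = 2072, p̂ = 0.08494.
SE = √(p̂(1−p̂)/n) = √(0.077727/2072) = 0.006125.
z* = 2.576 at the 99% level.
So ME = 0.01578.

ME = 0.01578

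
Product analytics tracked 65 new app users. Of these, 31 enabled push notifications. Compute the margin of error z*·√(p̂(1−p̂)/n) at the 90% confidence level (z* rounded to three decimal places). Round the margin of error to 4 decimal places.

ME = 0.1019

With x = 31 successes in n = 65, p̂ = 0.47692.
SE = √(p̂(1−p̂)/n) = √(0.249467/65) = 0.061951.
z* = 1.645 at the 90% level.
ME = 1.645·0.061951 = 0.1019.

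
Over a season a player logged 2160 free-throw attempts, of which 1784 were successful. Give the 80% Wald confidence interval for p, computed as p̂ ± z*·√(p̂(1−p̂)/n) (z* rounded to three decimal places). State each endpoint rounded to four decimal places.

(0.8155, 0.8364)

p̂ = 1784/2160 = 0.82593.
SE(p̂) = √(0.82593·0.17407/2160) = 0.008159.
For 80% confidence, z* = 1.282.
Margin of error: 1.282 × 0.008159 = 0.01046.
So the interval runs from 0.8155 to 0.8364.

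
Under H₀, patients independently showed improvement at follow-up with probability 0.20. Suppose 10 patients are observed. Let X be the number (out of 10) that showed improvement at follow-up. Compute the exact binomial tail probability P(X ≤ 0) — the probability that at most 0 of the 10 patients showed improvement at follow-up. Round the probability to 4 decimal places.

X is binomial with n = 10 and p = 0.20.
P(X ≤ 0) = C(10,0)·0.20^0·0.80^10.
= 0.107374 = 0.1074.

P = 0.1074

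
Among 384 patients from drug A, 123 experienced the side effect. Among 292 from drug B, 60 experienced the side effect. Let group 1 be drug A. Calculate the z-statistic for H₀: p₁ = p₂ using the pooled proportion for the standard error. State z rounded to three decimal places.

z = 3.328

Sample proportions: p̂₁ = 123/384 = 0.32031 and p̂₂ = 60/292 = 0.20548.
Pooled p̂ = (123+60)/(384+292) = 183/676 = 0.27071.
Pooled SE = √[0.1974261·0.00602882] ≈ 0.034500.
z = 0.11483/0.034500 = 3.328.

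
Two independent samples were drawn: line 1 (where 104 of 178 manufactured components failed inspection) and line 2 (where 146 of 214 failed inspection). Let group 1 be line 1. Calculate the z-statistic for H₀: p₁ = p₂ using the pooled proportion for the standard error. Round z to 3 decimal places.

z = -2.009

Sample proportions: p̂₁ = 104/178 = 0.58427 and p̂₂ = 146/214 = 0.68224.
Pooling: p̂ = 250/392 = 0.63776.
SE = √[p̂(1−p̂)(1/n₁+1/n₂)] = √[0.63776·0.36224·(1/178+1/214)] ≈ 0.048759.
z = (p̂₁ − p̂₂)/SE = (0.58427 − 0.68224)/0.048759 = -0.09797/0.048759 = -2.009.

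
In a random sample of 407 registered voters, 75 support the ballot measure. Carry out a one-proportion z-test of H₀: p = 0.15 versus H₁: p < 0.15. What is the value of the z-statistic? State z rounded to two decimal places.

With x = 75 successes in n = 407, p̂ = 0.18428.
SE₀ = √(0.15·0.85/407) = 0.017699.
Test statistic: z = 0.03428/0.017699 = 1.94.

z = 1.94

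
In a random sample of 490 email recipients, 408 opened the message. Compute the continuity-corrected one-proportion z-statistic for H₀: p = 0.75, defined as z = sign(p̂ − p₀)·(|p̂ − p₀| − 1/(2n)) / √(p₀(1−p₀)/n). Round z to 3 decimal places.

z = 4.173

With x = 408 successes in n = 490, p̂ = 0.83265. p̂ − p₀ = 0.082653.
Continuity correction 1/(2n) = 1/980 = 0.001020.
Corrected numerator: |0.082653| − 0.001020 = 0.081633.
Under H₀, SE = √(p₀(1−p₀)/n) = √(0.75·0.25/490) = √0.000382653 = 0.019562.
z = +0.081633/0.019562 = 4.173.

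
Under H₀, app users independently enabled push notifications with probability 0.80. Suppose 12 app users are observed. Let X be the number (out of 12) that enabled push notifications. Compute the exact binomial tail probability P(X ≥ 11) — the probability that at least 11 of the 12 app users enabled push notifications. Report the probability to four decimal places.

P = 0.2749

X is binomial with n = 12 and p = 0.80.
P(X ≥ 11) = C(12,11)·0.80^11·0.20^1 + C(12,12)·0.80^12·0.20^0.
= 0.206158 + 0.068719 = 0.2749.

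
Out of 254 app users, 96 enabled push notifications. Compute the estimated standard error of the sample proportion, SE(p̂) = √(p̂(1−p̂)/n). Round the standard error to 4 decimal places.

With x = 96 successes in n = 254, p̂ = 0.37795.
p̂(1−p̂) = 0.235104.
Dividing by n and taking the root: √0.000925606 = 0.0304.

SE = 0.0304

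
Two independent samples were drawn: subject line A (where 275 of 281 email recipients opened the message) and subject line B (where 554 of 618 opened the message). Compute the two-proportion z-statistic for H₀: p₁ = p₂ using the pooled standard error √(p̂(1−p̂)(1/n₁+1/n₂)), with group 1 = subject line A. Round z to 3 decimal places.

Sample proportions: p̂₁ = 275/281 = 0.97865 and p̂₂ = 554/618 = 0.89644.
Pooled p̂ = (275+554)/(281+618) = 829/899 = 0.92214.
SE = √[p̂(1−p̂)(1/n₁+1/n₂)] = √[0.92214·0.07786·(1/281+1/618)] ≈ 0.019280.
z = 0.08221/0.019280 = 4.264.

z = 4.264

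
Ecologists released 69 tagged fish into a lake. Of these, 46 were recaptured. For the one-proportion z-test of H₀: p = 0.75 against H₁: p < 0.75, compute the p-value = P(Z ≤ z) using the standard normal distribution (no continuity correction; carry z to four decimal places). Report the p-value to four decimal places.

p-value = 0.0550

Sample proportion p̂ = 46/69 = 0.66667.
Null standard error: √(0.75·0.25/69) = √0.002717391 = 0.052129.
Test statistic (full precision, shown to 4 dp): z = (46/69 − 0.75)/SE₀ ≈ -1.5986.
From the standard normal, P(Z ≤ z) = 0.0550.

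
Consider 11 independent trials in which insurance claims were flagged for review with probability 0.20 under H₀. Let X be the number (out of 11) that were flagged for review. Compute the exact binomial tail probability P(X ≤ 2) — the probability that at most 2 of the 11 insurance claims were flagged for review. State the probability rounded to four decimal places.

P = 0.6174

X ~ Binomial(n=11, p=0.20).
P(X ≤ 2) = C(11,0)·0.20^0·0.80^11 + C(11,1)·0.20^1·0.80^10 + C(11,2)·0.20^2·0.80^9.
= 0.085899 + 0.236223 + 0.295279 = 0.6174.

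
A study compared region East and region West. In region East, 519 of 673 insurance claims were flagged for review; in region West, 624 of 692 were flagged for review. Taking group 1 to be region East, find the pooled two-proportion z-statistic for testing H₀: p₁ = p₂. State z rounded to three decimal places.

z = -6.535

Sample proportions: p̂₁ = 519/673 = 0.77117 and p̂₂ = 624/692 = 0.90173.
Pooled p̂ = (519+624)/(673+692) = 1143/1365 = 0.83736.
Pooled SE = √[0.1361865·0.00293097] ≈ 0.019979.
z = -0.13056/0.019979 = -6.535.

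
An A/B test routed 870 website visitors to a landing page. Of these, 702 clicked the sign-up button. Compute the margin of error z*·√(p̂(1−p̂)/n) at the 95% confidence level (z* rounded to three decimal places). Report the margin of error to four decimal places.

With x = 702 successes in n = 870, p̂ = 0.80690.
SE = √(p̂(1−p̂)/n) = √(0.155815/870) = 0.013383.
z* = 1.960 at the 95% level.
ME = 1.960·0.013383 = 0.0262.

ME = 0.0262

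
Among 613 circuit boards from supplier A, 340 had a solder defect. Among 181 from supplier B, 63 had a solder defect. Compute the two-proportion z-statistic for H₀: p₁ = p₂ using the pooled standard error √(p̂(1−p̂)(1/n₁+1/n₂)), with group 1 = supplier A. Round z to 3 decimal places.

p̂₁ = 340/613 = 0.55465, p̂₂ = 63/181 = 0.34807.
Pooled p̂ = (340+63)/(613+181) = 403/794 = 0.50756.
SE = √[p̂(1−p̂)(1/n₁+1/n₂)] = √[0.50756·0.49244·(1/613+1/181)] ≈ 0.042292.
z = (p̂₁ − p̂₂)/SE = (0.55465 − 0.34807)/0.042292 = 0.20658/0.042292 = 4.885.

z = 4.885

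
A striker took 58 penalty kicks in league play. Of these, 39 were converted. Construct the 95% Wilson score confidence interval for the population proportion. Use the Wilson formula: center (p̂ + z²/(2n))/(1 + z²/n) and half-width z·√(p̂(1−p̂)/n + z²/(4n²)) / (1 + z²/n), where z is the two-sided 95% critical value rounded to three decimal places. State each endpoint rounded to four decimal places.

(0.5442, 0.7792)

p̂ = 39/58 = 0.67241; z = 1.960, so z² = 3.841600.
Denominator 1 + z²/n = 1 + 3.841600/58 = 1.066234.
Adjusted center: (0.67241 + z²/(2n))/1.066234 = 0.66170.
Radicand: p̂(1−p̂)/n + z²/(4n²) = 0.003797819 + 0.000285493 = 0.004083312.
Half-width = z·√(radicand)/denom = 1.960·0.063901/1.066234 = 0.11747.
So the interval runs from 0.5442 to 0.7792.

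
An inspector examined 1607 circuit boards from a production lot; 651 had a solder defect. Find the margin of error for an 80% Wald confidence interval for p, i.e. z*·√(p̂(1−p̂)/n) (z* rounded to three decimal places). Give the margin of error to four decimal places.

With x = 651 successes in n = 1607, p̂ = 0.40510.
SE = √(p̂(1−p̂)/n) = √(0.240994/1607) = 0.012246.
For 80% confidence, z* = 1.282.
ME = 1.282·0.012246 = 0.0157.

ME = 0.0157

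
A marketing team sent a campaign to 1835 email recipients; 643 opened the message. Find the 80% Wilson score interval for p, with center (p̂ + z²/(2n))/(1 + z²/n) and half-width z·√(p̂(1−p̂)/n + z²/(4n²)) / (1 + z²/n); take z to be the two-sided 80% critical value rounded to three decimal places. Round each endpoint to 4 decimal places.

(0.3363, 0.3648)

p̂ = 643/1835 = 0.35041; z = 1.282, so z² = 1.643524.
Denominator 1 + z²/n = 1 + 1.643524/1835 = 1.000896.
Center = (0.35041 + 0.000448)/1.000896 = 0.35054.
Radicand: p̂(1−p̂)/n + z²/(4n²) = 0.000124045 + 0.000000122 = 0.000124167.
Half-width = z·√(radicand)/denom = 1.282·0.011143/1.000896 = 0.01427.
Interval: 0.35054 ± 0.01427 → (0.3363, 0.3648).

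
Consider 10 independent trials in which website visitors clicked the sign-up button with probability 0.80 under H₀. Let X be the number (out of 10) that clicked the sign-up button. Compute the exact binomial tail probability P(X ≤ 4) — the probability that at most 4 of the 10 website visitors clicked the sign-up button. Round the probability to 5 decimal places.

P = 0.00637

X ~ Binomial(n=10, p=0.80).
P(X ≤ 4) = Σ_{j=0}^{4} C(10,j)·0.80^j·0.20^{10−j}.
= 0.000000 + 0.000004 + 0.000074 + 0.000786 + 0.005505 = 0.00637.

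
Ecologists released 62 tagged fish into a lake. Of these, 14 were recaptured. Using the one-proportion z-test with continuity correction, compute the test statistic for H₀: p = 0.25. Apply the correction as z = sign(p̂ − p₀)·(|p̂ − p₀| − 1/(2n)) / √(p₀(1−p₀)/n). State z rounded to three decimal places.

z = -0.293

The sample proportion is 14/62 = 0.22581. p̂ − p₀ = -0.024194.
1/(2n) = 0.008065.
Corrected numerator: |-0.024194| − 0.008065 = 0.016129.
Under H₀, SE = √(p₀(1−p₀)/n) = √(0.25·0.75/62) = √0.003024194 = 0.054993.
z = (−)0.016129/0.054993 = -0.293.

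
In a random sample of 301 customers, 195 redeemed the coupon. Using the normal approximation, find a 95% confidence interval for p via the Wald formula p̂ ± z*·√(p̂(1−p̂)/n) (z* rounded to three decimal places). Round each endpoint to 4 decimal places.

(0.5939, 0.7018)

The sample proportion is 195/301 = 0.64784.
Standard error of p̂: √(0.228143/301) = √0.000757951 = 0.027531.
For 95% confidence, z* = 1.960.
Margin = 1.960·0.027531 = 0.05396.
Interval: 0.64784 ± 0.05396 → (0.5939, 0.7018).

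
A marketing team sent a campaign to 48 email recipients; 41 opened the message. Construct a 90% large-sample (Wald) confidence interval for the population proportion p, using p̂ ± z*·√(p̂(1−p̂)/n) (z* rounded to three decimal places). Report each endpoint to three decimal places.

p̂ = 41/48 = 0.85417.
Standard error of p̂: √(0.124566/48) = √0.002595124 = 0.050942.
z* = 1.645 at the 90% level.
Margin of error: 1.645 × 0.050942 = 0.08380.
So the interval runs from 0.770 to 0.938.

(0.770, 0.938)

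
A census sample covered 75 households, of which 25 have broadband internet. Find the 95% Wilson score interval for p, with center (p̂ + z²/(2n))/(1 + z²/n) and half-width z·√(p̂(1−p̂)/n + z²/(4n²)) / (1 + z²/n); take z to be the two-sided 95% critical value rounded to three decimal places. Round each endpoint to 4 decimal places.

(0.2371, 0.4458)

Here p̂ = 25/75 = 0.33333 and z = 1.960 (z² = 3.841600).
1 + z²/n = 1.051221.
Center = (0.33333 + 0.025611)/1.051221 = 0.34145.
Radicand: p̂(1−p̂)/n + z²/(4n²) = 0.002962963 + 0.000170738 = 0.003133701.
Half-width = z·√(radicand)/denom = 1.960·0.055979/1.051221 = 0.10437.
CI: 0.34145 ± 0.10437 = (0.2371, 0.4458).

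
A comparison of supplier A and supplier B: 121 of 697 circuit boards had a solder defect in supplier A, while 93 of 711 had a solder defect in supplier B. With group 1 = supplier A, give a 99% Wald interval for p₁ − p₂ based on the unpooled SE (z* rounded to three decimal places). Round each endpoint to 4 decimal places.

p̂₁ = 121/697 = 0.17360, p̂₂ = 93/711 = 0.13080; p̂₁ − p̂₂ = 0.04280.
Unpooled SE = √(p̂₁(1−p̂₁)/n₁ + p̂₂(1−p̂₂)/n₂) = √(0.000205830 + 0.000159905) = 0.019124.
z* = 2.576 at the 99% level. Margin of error = 0.04926.
So the interval runs from -0.0065 to 0.0921.

(-0.0065, 0.0921)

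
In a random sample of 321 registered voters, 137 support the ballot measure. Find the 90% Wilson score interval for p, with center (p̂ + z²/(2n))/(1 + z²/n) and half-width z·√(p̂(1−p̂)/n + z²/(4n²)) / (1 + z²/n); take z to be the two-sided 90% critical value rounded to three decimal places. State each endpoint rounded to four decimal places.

p̂ = 137/321 = 0.42679; z = 1.645, so z² = 2.706025.
1 + z²/n = 1.008430.
Adjusted center: (0.42679 + z²/(2n))/1.008430 = 0.42740.
Radicand: p̂(1−p̂)/n + z²/(4n²) = 0.000762120 + 0.000006565 = 0.000768685.
Half-width = z·√(radicand)/denom = 1.645·0.027725/1.008430 = 0.04523.
CI: 0.42740 ± 0.04523 = (0.3822, 0.4726).

(0.3822, 0.4726)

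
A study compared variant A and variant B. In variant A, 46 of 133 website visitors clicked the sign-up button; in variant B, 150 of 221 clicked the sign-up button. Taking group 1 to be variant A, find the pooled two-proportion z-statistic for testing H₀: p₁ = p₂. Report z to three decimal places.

z = -6.102

p̂₁ = 46/133 = 0.34586, p̂₂ = 150/221 = 0.67873.
Pooled p̂ = (46+150)/(133+221) = 196/354 = 0.55367.
SE = √[p̂(1−p̂)(1/n₁+1/n₂)] = √[0.55367·0.44633·(1/133+1/221)] ≈ 0.054555.
z = (p̂₁ − p̂₂)/SE = (0.34586 − 0.67873)/0.054555 = -0.33287/0.054555 = -6.102.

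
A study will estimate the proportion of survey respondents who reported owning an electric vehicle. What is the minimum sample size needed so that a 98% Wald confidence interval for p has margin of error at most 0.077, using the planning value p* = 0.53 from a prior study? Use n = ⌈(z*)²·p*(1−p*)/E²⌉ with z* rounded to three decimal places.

n = 228

z* = 2.326 at the 98% level.
p*(1−p*) = 0.53·0.47 = 0.2491.
(z*)²·p*(1−p*)/E² = 5.410276·0.2491/0.005929 = 227.306.
Rounding up, n = 228.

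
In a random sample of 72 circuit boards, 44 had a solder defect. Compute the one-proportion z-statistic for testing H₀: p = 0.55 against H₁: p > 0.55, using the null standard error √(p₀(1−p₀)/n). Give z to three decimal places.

Sample proportion p̂ = 44/72 = 0.61111.
Null standard error: √(0.55·0.45/72) = √0.003437500 = 0.058630.
z = (0.61111 − 0.55)/0.058630 = 0.06111/0.058630 = 1.042.

z = 1.042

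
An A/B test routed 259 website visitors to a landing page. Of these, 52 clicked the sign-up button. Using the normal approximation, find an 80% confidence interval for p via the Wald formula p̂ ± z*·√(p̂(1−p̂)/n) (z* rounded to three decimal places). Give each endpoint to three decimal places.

The sample proportion is 52/259 = 0.20077.
Standard error of p̂: √(0.160463/259) = √0.000619547 = 0.024891.
z* = 1.282 at the 80% level.
Margin of error: 1.282 × 0.024891 = 0.03191.
So the interval runs from 0.169 to 0.233.

(0.169, 0.233)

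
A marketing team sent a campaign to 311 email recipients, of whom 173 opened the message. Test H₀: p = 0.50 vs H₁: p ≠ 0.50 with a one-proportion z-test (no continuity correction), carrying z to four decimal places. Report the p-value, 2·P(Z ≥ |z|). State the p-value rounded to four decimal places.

p̂ = 173/311 = 0.55627.
Null standard error: √(0.50·0.50/311) = √0.000803859 = 0.028352.
Test statistic (full precision, shown to 4 dp): z = (173/311 − 0.50)/SE₀ ≈ 1.9847.
From the standard normal, 2·P(Z ≥ |z|) = 0.0472.

p-value = 0.0472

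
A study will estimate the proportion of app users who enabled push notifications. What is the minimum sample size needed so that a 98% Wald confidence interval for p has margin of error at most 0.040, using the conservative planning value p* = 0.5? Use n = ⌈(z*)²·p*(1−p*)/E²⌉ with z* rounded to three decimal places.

n = 846

For 98% confidence, z* = 2.326.
p*(1−p*) = 0.2500.
(z*)²·p*(1−p*)/E² = 5.410276·0.2500/0.001600 = 845.356.
⌈845.356⌉ = 846.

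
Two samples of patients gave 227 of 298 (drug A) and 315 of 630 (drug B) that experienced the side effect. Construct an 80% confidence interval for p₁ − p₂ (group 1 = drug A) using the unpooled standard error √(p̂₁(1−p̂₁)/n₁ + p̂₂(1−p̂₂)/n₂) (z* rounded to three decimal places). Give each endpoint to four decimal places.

(0.2211, 0.3024)

p̂₁ = 227/298 = 0.76174, p̂₂ = 315/630 = 0.50000; p̂₁ − p̂₂ = 0.26174.
Unpooled SE = √(p̂₁(1−p̂₁)/n₁ + p̂₂(1−p̂₂)/n₂) = √(0.000609025 + 0.000396825) = 0.031715.
The 80% critical value is z* = 1.282. Margin = 1.282·0.031715 = 0.04066.
So the interval runs from 0.2211 to 0.3024.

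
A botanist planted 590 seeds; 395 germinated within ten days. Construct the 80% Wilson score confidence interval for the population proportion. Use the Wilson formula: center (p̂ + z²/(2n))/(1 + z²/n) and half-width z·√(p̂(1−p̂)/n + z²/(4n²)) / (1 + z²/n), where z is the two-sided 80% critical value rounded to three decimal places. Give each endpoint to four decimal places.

(0.6442, 0.6938)

p̂ = 395/590 = 0.66949; z = 1.282, so z² = 1.643524.
1 + z²/n = 1.002786.
Center = (0.66949 + 0.001393)/1.002786 = 0.66902.
Radicand: p̂(1−p̂)/n + z²/(4n²) = 0.000375038 + 0.000001180 = 0.000376218.
Half-width = 1.282·√0.000376218/1.002786 = 0.02480.
So the interval runs from 0.6442 to 0.6938.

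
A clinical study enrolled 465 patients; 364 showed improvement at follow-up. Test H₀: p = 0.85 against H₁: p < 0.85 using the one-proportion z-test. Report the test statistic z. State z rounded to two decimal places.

z = -4.06

With x = 364 successes in n = 465, p̂ = 0.78280.
SE₀ = √(0.85·0.15/465) = 0.016559.
Test statistic: z = -0.06720/0.016559 = -4.06.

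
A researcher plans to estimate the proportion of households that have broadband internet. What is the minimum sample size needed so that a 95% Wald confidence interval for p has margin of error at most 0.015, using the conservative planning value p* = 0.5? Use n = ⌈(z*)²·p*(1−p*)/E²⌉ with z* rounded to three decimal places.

n = 4269

The 95% critical value is z* = 1.960.
p*(1−p*) = 0.50·0.50 = 0.2500.
(z*)²·p*(1−p*)/E² = 3.841600·0.2500/0.000225 = 4268.444.
Rounding up, n = 4269.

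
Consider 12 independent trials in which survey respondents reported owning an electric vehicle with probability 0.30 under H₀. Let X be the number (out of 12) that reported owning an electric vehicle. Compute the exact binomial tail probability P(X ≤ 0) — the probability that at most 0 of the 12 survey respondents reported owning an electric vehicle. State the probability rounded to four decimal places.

X ~ Binomial(n=12, p=0.30).
P(X ≤ 0) = C(12,0)·0.30^0·0.70^12.
= 0.013841 = 0.0138.

P = 0.0138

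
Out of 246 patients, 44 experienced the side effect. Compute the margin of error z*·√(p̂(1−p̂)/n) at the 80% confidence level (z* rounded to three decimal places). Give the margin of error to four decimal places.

ME = 0.0313

Sample proportion p̂ = 44/246 = 0.17886.
SE = √(p̂(1−p̂)/n) = √(0.146870/246) = 0.024434.
The 80% critical value is z* = 1.282.
So ME = 0.0313.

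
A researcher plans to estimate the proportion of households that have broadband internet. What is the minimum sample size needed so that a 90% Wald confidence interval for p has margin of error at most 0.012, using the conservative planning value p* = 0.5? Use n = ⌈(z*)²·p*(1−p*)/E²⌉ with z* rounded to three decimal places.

For 90% confidence, z* = 1.645.
p*(1−p*) = 0.2500.
Required n before rounding: 2.706025 × 0.2500 / 0.012² = 4697.960.
Rounding up, n = 4698.

n = 4698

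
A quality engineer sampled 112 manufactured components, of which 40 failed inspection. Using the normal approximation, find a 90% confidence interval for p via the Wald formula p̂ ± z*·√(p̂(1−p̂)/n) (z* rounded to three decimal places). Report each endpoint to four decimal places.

(0.2827, 0.4316)

With x = 40 successes in n = 112, p̂ = 0.35714.
SE(p̂) = √(0.35714·0.64286/112) = 0.045276.
z* = 1.645 at the 90% level.
Margin = 1.645·0.045276 = 0.07448.
So the interval runs from 0.2827 to 0.4316.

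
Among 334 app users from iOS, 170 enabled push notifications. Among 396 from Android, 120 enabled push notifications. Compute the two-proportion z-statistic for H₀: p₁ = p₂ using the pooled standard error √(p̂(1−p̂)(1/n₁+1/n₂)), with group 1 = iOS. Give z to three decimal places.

z = 5.665

Sample proportions: p̂₁ = 170/334 = 0.50898 and p̂₂ = 120/396 = 0.30303.
Pooled p̂ = (170+120)/(334+396) = 290/730 = 0.39726.
SE = √[p̂(1−p̂)(1/n₁+1/n₂)] = √[0.39726·0.60274·(1/334+1/396)] ≈ 0.036353.
z = 0.20595/0.036353 = 5.665.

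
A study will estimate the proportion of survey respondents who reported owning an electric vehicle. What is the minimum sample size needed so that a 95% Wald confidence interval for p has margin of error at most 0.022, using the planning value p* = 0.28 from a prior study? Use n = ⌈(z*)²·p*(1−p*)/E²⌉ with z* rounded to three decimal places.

For 95% confidence, z* = 1.960.
p*(1−p*) = 0.28·0.72 = 0.2016.
Required n before rounding: 3.841600 × 0.2016 / 0.022² = 1600.138.
Rounding up, n = 1601.

n = 1601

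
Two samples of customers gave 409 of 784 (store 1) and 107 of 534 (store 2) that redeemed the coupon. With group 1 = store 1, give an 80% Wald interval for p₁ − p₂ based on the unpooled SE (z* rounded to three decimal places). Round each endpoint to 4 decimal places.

p̂₁ = 409/784 = 0.52168, p̂₂ = 107/534 = 0.20037; p̂₁ − p̂₂ = 0.32131.
SE = √(0.000318278 + 0.000300046) = √0.000618324 = 0.024866.
The 80% critical value is z* = 1.282. Margin of error = 0.03188.
CI: 0.32131 ± 0.03188 = (0.2894, 0.3532).

(0.2894, 0.3532)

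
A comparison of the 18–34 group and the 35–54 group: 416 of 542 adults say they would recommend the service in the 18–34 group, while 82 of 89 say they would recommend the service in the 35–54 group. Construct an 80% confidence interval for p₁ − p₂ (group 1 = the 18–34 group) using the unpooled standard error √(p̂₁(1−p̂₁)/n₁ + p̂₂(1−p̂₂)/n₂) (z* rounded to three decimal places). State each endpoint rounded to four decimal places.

(-0.1972, -0.1105)

p̂₁ = 416/542 = 0.76753, p̂₂ = 82/89 = 0.92135; p̂₁ − p̂₂ = -0.15382.
SE = √(0.000329205 + 0.000814220) = √0.001143425 = 0.033815.
z* = 1.282 at the 80% level. Margin = 1.282·0.033815 = 0.04335.
Interval: -0.15382 ± 0.04335 → (-0.1972, -0.1105).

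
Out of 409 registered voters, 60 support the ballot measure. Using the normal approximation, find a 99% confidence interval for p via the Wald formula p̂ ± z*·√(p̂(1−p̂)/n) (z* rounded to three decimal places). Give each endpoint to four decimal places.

p̂ = 60/409 = 0.14670.
Standard error of p̂: √(0.125179/409) = √0.000306060 = 0.017495.
For 99% confidence, z* = 2.576.
Margin of error: 2.576 × 0.017495 = 0.04507.
CI: 0.14670 ± 0.04507 = (0.1016, 0.1918).

(0.1016, 0.1918)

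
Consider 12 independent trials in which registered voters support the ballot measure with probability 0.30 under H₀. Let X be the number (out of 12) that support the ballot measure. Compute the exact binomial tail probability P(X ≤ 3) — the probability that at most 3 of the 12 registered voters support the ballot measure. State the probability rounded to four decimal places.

P = 0.4925

X ~ Binomial(n=12, p=0.30).
P(X ≤ 3) = C(12,0)·0.30^0·0.70^12 + C(12,1)·0.30^1·0.70^11 + C(12,2)·0.30^2·0.70^10 + C(12,3)·0.30^3·0.70^9.
= 0.013841 + 0.071184 + 0.167790 + 0.239700 = 0.4925.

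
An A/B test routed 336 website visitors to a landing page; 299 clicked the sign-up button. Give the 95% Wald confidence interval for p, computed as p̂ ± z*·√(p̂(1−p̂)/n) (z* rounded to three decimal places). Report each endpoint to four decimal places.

With x = 299 successes in n = 336, p̂ = 0.88988.
SE(p̂) = √(0.88988·0.11012/336) = 0.017078.
z* = 1.960 at the 95% level.
Margin = 1.960·0.017078 = 0.03347.
Interval: 0.88988 ± 0.03347 → (0.8564, 0.9234).

(0.8564, 0.9234)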